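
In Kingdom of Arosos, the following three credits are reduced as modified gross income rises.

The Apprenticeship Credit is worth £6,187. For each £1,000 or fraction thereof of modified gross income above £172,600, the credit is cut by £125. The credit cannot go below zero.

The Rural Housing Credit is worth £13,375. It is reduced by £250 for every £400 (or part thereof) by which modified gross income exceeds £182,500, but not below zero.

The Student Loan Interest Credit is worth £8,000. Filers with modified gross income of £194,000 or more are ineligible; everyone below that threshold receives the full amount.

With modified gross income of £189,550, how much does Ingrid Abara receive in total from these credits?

£20,937

Apprenticeship Credit: income exceeds £172,600 by £16,950, which is 17 full-or-partial £1,000 increments; reduction = 17 × £125 = £2,125, leaving £4,062.
Rural Housing Credit: income exceeds £182,500 by £7,050, which is 18 full-or-partial £400 increments; reduction = 18 × £250 = £4,500, leaving £8,875.
Student Loan Interest Credit: £189,550 is below the £194,000 cutoff, so the full £8,000 applies.
Total: £4,062 + £8,875 + £8,000 = £20,937.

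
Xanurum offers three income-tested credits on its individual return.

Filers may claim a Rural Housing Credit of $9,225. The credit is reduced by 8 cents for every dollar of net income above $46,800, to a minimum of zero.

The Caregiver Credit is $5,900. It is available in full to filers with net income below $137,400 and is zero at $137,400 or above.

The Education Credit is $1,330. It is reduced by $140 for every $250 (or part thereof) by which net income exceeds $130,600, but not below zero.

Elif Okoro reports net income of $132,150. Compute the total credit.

$8,647

Rural Housing Credit: 8% of the $85,350 excess over $46,800 is $6,828; credit = $9,225 − $6,828 = $2,397.
Caregiver Credit: $132,150 is below the $137,400 cutoff, so the full $5,900 applies.
Education Credit: income exceeds $130,600 by $1,550, which is 7 full-or-partial $250 increments; reduction = 7 × $140 = $980, leaving $350.
Total: $2,397 + $5,900 + $350 = $8,647.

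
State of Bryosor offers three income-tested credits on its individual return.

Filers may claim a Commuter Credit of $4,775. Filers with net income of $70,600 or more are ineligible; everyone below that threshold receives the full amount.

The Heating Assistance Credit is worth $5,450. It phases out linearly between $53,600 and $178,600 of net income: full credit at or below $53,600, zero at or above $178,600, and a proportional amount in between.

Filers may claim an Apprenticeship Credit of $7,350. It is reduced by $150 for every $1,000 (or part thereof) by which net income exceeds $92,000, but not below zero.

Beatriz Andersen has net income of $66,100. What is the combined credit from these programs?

Commuter Credit: $66,100 is below the $70,600 cutoff, so the full $4,775 applies.
Heating Assistance Credit: $66,100 is $12,500 into a $125,000 phase-out range, leaving 112,500/125,000 of the credit: $5,450 × 112,500/125,000 = $4,905.
Apprenticeship Credit: $66,100 is at or below the $92,000 threshold, so the full $7,350 applies.
Total: $4,775 + $4,905 + $7,350 = $17,030.

$17,030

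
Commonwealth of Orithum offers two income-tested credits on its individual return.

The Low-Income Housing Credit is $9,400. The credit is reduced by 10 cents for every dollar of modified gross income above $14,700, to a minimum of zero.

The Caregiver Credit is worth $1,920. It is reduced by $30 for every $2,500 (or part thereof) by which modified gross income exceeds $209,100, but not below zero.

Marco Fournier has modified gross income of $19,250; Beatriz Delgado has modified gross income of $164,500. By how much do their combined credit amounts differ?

Marco ($19,250): Low-Income Housing Credit: 10% of the $4,550 excess over $14,700 is $455; credit = $9,400 − $455 = $8,945. Caregiver Credit: $19,250 is at or below the $209,100 threshold, so the full $1,920 applies. total $8,945 + $1,920 = $10,865
Beatriz ($164,500): Low-Income Housing Credit: 10% of the $149,800 excess over $14,700 is $14,980 ≥ base, so the credit is $0. Caregiver Credit: $164,500 is at or below the $209,100 threshold, so the full $1,920 applies. total $0 + $1,920 = $1,920
Difference: |$10,865 − $1,920| = $8,945.

$8,945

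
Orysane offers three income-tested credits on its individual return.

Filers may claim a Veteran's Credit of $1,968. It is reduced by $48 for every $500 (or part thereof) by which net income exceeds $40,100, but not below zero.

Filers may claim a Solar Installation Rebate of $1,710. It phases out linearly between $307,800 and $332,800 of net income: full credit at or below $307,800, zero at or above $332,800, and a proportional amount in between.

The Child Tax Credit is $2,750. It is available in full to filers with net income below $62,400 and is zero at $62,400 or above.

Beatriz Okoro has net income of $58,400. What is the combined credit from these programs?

$4,652

Veteran's Credit: income exceeds $40,100 by $18,300, which is 37 full-or-partial $500 increments; reduction = 37 × $48 = $1,776, leaving $192.
Solar Installation Rebate: $58,400 is at or below the $307,800 threshold, so the full $1,710 applies.
Child Tax Credit: $58,400 is below the $62,400 cutoff, so the full $2,750 applies.
Total: $192 + $1,710 + $2,750 = $4,652.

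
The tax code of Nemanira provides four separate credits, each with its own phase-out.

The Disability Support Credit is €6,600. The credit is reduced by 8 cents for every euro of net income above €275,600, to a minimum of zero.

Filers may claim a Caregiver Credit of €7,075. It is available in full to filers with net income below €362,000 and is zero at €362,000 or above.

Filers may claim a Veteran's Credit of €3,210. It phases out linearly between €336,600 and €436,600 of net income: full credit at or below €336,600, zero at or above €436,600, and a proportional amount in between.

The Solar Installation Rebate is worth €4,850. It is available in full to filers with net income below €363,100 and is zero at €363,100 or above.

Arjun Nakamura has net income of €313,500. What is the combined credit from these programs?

€18,703

Disability Support Credit: 8% of the €37,900 excess over €275,600 is €3,032; credit = €6,600 − €3,032 = €3,568.
Caregiver Credit: €313,500 is below the €362,000 cutoff, so the full €7,075 applies.
Veteran's Credit: €313,500 is at or below the €336,600 threshold, so the full €3,210 applies.
Solar Installation Rebate: €313,500 is below the €363,100 cutoff, so the full €4,850 applies.
Total: €3,568 + €7,075 + €3,210 + €4,850 = €18,703.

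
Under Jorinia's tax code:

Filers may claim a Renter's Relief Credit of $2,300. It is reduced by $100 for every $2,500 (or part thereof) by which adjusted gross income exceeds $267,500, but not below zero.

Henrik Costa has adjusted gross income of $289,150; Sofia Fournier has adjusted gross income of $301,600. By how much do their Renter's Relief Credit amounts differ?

Henrik ($289,150): Renter's Relief Credit: income exceeds $267,500 by $21,650, which is 9 full-or-partial $2,500 increments; reduction = 9 × $100 = $900, leaving $1,400.
Sofia ($301,600): Renter's Relief Credit: income exceeds $267,500 by $34,100, which is 14 full-or-partial $2,500 increments; reduction = 14 × $100 = $1,400, leaving $900.
Difference: |$1,400 − $900| = $500.

$500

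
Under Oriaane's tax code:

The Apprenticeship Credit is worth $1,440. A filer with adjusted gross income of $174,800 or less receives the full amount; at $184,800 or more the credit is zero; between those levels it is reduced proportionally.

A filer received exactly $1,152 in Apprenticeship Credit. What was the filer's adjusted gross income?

$1,152 is 1,152/1,440 of the full $1,440, so 288/1,440 of the $10,000 range has been used: income = $174,800 + $10,000 × 288/1,440 = $176,800.

$176,800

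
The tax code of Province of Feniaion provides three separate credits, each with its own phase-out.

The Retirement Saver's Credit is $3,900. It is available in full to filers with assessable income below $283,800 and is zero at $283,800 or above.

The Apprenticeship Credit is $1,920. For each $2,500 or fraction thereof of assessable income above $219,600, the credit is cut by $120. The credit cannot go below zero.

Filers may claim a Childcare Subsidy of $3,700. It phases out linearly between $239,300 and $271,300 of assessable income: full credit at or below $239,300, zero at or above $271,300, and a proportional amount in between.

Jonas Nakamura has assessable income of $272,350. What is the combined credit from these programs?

$3,900

Retirement Saver's Credit: $272,350 is below the $283,800 cutoff, so the full $3,900 applies.
Apprenticeship Credit: income exceeds $219,600 by $52,750 → 22 increments × $120 = $2,640 ≥ base, so the credit is $0.
Childcare Subsidy: $272,350 is at or above $271,300, so the credit is $0.
Total: $3,900 + $0 + $0 = $3,900.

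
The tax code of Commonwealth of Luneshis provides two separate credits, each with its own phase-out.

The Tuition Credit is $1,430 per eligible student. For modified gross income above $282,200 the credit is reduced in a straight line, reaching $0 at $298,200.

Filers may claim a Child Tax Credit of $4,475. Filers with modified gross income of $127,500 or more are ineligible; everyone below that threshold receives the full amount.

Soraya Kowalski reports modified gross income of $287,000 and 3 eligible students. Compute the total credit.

Tuition Credit: base = 3 × $1,430 = $4,290. $287,000 is $4,800 into a $16,000 phase-out range, leaving 11,200/16,000 of the credit: $4,290 × 11,200/16,000 = $3,003.
Child Tax Credit: $287,000 meets or exceeds the $127,500 cutoff, so the credit is $0.
Total: $3,003 + $0 = $3,003.

$3,003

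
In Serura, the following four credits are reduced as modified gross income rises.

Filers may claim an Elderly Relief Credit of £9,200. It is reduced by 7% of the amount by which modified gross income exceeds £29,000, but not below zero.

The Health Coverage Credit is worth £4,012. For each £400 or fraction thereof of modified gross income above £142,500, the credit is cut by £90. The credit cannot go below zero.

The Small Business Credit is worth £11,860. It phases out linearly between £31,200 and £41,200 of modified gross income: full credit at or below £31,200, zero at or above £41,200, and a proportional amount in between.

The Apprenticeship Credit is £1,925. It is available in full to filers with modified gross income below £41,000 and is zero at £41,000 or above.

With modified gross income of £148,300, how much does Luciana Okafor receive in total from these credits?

Elderly Relief Credit: 7% of the £119,300 excess over £29,000 is £8,351; credit = £9,200 − £8,351 = £849.
Health Coverage Credit: income exceeds £142,500 by £5,800, which is 15 full-or-partial £400 increments; reduction = 15 × £90 = £1,350, leaving £2,662.
Small Business Credit: £148,300 is at or above £41,200, so the credit is £0.
Apprenticeship Credit: £148,300 meets or exceeds the £41,000 cutoff, so the credit is £0.
Total: £849 + £2,662 + £0 + £0 = £3,511.

£3,511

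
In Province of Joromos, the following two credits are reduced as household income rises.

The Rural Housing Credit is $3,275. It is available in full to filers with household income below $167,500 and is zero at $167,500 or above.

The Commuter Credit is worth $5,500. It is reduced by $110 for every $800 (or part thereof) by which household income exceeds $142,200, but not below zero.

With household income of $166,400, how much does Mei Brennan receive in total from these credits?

$5,365

Rural Housing Credit: $166,400 is below the $167,500 cutoff, so the full $3,275 applies.
Commuter Credit: income exceeds $142,200 by $24,200, which is 31 full-or-partial $800 increments; reduction = 31 × $110 = $3,410, leaving $2,090.
Total: $3,275 + $2,090 = $5,365.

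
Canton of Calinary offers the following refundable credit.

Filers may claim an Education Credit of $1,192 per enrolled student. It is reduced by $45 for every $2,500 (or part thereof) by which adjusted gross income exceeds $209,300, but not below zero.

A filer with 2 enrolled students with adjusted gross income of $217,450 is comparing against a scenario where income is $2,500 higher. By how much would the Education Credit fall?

At $217,450 — base = 2 × $1,192 = $2,384. income exceeds $209,300 by $8,150, which is 4 full-or-partial $2,500 increments; reduction = 4 × $45 = $180, leaving $2,204.
At $219,950 — base = 2 × $1,192 = $2,384. income exceeds $209,300 by $10,650, which is 5 full-or-partial $2,500 increments; reduction = 5 × $45 = $225, leaving $2,159.
Lost: $2,204 − $2,159 = $45.

$45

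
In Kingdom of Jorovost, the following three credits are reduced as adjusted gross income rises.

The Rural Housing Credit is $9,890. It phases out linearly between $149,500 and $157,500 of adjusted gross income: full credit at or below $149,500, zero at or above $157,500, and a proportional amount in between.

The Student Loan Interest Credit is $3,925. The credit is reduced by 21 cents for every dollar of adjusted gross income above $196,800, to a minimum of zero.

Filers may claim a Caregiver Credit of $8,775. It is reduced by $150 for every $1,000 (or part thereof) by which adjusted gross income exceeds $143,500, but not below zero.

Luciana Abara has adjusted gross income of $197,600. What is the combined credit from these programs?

Rural Housing Credit: $197,600 is at or above $157,500, so the credit is $0.
Student Loan Interest Credit: 21% of the $800 excess over $196,800 is $168; credit = $3,925 − $168 = $3,757.
Caregiver Credit: income exceeds $143,500 by $54,100, which is 55 full-or-partial $1,000 increments; reduction = 55 × $150 = $8,250, leaving $525.
Total: $0 + $3,757 + $525 = $4,282.

$4,282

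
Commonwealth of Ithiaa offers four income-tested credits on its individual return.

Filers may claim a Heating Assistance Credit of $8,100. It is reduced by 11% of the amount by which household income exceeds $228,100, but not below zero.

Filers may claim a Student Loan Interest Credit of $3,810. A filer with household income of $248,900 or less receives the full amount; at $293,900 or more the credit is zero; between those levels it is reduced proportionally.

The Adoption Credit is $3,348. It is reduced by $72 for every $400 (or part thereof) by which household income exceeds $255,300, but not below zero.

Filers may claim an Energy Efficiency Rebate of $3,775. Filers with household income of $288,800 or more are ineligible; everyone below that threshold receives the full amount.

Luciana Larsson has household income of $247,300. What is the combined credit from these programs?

$16,921

Heating Assistance Credit: 11% of the $19,200 excess over $228,100 is $2,112; credit = $8,100 − $2,112 = $5,988.
Student Loan Interest Credit: $247,300 is at or below the $248,900 threshold, so the full $3,810 applies.
Adoption Credit: $247,300 is at or below the $255,300 threshold, so the full $3,348 applies.
Energy Efficiency Rebate: $247,300 is below the $288,800 cutoff, so the full $3,775 applies.
Total: $5,988 + $3,810 + $3,348 + $3,775 = $16,921.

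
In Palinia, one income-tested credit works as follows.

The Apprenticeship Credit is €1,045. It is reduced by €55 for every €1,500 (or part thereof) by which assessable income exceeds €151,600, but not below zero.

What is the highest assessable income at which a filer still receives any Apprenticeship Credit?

€178,600

After 18 increments the reduction is 18 × €55 = €990, leaving €55; one more increment wipes it out. Increment 18 ends at excess 18 × €1,500 = €27,000, so the highest qualifying income is €151,600 + €27,000 = €178,600.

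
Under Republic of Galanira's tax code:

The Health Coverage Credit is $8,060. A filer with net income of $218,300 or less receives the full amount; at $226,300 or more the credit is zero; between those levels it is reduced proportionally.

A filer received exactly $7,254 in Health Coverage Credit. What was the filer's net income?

$219,100

$7,254 is 7,254/8,060 of the full $8,060, so 806/8,060 of the $8,000 range has been used: income = $218,300 + $8,000 × 806/8,060 = $219,100.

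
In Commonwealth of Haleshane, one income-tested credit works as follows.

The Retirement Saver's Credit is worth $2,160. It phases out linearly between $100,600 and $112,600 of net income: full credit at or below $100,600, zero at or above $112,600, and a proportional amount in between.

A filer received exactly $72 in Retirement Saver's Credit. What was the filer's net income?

$72 is 72/2,160 of the full $2,160, so 2,088/2,160 of the $12,000 range has been used: income = $100,600 + $12,000 × 2,088/2,160 = $112,200.

$112,200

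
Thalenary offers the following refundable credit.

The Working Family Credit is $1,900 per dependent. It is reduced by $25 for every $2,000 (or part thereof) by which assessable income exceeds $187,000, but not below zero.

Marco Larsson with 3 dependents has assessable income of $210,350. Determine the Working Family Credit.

$5,400

Working Family Credit: base = 3 × $1,900 = $5,700. income exceeds $187,000 by $23,350, which is 12 full-or-partial $2,000 increments; reduction = 12 × $25 = $300, leaving $5,400.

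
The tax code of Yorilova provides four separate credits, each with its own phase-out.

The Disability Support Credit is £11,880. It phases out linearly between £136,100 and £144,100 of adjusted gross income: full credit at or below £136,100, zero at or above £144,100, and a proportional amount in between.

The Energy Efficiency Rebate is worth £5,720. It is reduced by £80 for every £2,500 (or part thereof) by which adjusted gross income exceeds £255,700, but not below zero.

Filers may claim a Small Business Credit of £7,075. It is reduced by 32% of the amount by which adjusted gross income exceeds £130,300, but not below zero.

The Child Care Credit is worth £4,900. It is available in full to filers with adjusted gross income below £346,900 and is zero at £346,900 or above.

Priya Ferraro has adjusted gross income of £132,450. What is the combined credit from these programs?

£28,887

Disability Support Credit: £132,450 is at or below the £136,100 threshold, so the full £11,880 applies.
Energy Efficiency Rebate: £132,450 is at or below the £255,700 threshold, so the full £5,720 applies.
Small Business Credit: 32% of the £2,150 excess over £130,300 is £688; credit = £7,075 − £688 = £6,387.
Child Care Credit: £132,450 is below the £346,900 cutoff, so the full £4,900 applies.
Total: £11,880 + £5,720 + £6,387 + £4,900 = £28,887.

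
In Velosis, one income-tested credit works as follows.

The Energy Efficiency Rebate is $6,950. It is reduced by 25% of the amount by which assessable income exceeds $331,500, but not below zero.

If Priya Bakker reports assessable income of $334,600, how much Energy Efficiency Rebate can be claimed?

$6,175

Energy Efficiency Rebate: 25% of the $3,100 excess over $331,500 is $775; credit = $6,950 − $775 = $6,175.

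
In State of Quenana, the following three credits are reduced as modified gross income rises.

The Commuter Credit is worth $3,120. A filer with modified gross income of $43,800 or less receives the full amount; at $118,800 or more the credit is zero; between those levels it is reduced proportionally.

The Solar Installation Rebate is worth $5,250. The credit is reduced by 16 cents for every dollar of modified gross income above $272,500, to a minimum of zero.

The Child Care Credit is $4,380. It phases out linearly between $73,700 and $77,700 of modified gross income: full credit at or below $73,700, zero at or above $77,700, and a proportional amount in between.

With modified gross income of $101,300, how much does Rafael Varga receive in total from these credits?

Commuter Credit: $101,300 is $57,500 into a $75,000 phase-out range, leaving 17,500/75,000 of the credit: $3,120 × 17,500/75,000 = $728.
Solar Installation Rebate: $101,300 is at or below the $272,500 threshold, so the full $5,250 applies.
Child Care Credit: $101,300 is at or above $77,700, so the credit is $0.
Total: $728 + $5,250 + $0 = $5,978.

$5,978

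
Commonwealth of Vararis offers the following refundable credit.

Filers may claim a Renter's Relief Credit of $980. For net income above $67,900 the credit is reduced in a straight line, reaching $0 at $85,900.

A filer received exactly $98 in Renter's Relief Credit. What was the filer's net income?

$98 is 98/980 of the full $980, so 882/980 of the $18,000 range has been used: income = $67,900 + $18,000 × 882/980 = $84,100.

$84,100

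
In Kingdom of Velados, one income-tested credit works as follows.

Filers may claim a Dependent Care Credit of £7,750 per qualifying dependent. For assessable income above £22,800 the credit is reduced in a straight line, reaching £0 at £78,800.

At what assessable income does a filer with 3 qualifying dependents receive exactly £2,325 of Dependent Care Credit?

£73,200

Full credit = 3 × £7,750 = £23,250.
£2,325 is 2,325/23,250 of the full £23,250, so 20,925/23,250 of the £56,000 range has been used: income = £22,800 + £56,000 × 20,925/23,250 = £73,200.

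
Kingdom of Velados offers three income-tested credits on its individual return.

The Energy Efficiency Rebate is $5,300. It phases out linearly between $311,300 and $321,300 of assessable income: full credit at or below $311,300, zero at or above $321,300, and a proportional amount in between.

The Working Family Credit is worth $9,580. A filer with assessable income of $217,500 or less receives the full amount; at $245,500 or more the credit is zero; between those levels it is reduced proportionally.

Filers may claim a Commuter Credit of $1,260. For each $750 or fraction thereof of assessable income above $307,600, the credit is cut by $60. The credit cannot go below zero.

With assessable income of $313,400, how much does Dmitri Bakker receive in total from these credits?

Energy Efficiency Rebate: $313,400 is $2,100 into a $10,000 phase-out range, leaving 7,900/10,000 of the credit: $5,300 × 7,900/10,000 = $4,187.
Working Family Credit: $313,400 is at or above $245,500, so the credit is $0.
Commuter Credit: income exceeds $307,600 by $5,800, which is 8 full-or-partial $750 increments; reduction = 8 × $60 = $480, leaving $780.
Total: $4,187 + $0 + $780 = $4,967.

$4,967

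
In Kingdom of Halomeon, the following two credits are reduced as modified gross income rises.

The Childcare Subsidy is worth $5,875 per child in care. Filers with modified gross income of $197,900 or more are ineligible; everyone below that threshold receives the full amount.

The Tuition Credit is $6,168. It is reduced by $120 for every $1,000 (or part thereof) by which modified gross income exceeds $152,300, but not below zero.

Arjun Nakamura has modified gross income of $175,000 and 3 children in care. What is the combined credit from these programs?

$21,033

Childcare Subsidy: base = 3 × $5,875 = $17,625. $175,000 is below the $197,900 cutoff, so the full $17,625 applies.
Tuition Credit: income exceeds $152,300 by $22,700, which is 23 full-or-partial $1,000 increments; reduction = 23 × $120 = $2,760, leaving $3,408.
Total: $17,625 + $3,408 = $21,033.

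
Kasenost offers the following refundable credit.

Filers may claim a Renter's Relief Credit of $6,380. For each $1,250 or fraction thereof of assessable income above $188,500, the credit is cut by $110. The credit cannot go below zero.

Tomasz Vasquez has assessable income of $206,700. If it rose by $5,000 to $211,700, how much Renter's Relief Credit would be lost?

At $206,700 — income exceeds $188,500 by $18,200, which is 15 full-or-partial $1,250 increments; reduction = 15 × $110 = $1,650, leaving $4,730.
At $211,700 — income exceeds $188,500 by $23,200, which is 19 full-or-partial $1,250 increments; reduction = 19 × $110 = $2,090, leaving $4,290.
Lost: $4,730 − $4,290 = $440.

$440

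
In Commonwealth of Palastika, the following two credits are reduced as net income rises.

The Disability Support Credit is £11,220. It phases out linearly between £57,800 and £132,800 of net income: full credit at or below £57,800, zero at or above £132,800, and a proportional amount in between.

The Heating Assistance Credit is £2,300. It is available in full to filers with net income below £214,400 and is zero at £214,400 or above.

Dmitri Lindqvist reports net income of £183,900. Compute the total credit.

£2,300

Disability Support Credit: £183,900 is at or above £132,800, so the credit is £0.
Heating Assistance Credit: £183,900 is below the £214,400 cutoff, so the full £2,300 applies.
Total: £0 + £2,300 = £2,300.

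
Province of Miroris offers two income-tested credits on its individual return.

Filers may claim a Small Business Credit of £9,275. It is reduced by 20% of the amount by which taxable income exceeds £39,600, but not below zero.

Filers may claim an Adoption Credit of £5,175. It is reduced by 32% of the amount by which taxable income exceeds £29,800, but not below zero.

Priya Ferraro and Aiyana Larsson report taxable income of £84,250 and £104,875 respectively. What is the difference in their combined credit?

£345

Priya (£84,250): Small Business Credit: 20% of the £44,650 excess over £39,600 is £8,930; credit = £9,275 − £8,930 = £345. Adoption Credit: 32% of the £54,450 excess over £29,800 is £17,424 ≥ base, so the credit is £0. total £345 + £0 = £345
Aiyana (£104,875): Small Business Credit: 20% of the £65,275 excess over £39,600 is £13,055 ≥ base, so the credit is £0. Adoption Credit: 32% of the £75,075 excess over £29,800 is £24,024 ≥ base, so the credit is £0. total £0 + £0 = £0
Difference: |£345 − £0| = £345.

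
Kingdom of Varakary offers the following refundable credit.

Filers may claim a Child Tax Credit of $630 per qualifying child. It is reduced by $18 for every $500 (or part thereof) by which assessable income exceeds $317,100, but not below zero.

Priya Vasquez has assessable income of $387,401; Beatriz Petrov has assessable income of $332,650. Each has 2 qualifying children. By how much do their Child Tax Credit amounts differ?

$684

Priya ($387,401): Child Tax Credit: base = 2 × $630 = $1,260. income exceeds $317,100 by $70,301 → 141 increments × $18 = $2,538 ≥ base, so the credit is $0.
Beatriz ($332,650): Child Tax Credit: base = 2 × $630 = $1,260. income exceeds $317,100 by $15,550, which is 32 full-or-partial $500 increments; reduction = 32 × $18 = $576, leaving $684.
Difference: |$0 − $684| = $684.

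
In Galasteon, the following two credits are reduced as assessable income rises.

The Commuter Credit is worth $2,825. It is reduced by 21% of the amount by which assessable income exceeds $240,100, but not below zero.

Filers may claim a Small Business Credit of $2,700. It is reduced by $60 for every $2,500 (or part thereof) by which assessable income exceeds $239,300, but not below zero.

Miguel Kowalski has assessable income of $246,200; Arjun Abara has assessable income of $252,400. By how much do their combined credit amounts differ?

$1,482

Miguel ($246,200): Commuter Credit: 21% of the $6,100 excess over $240,100 is $1,281; credit = $2,825 − $1,281 = $1,544. Small Business Credit: income exceeds $239,300 by $6,900, which is 3 full-or-partial $2,500 increments; reduction = 3 × $60 = $180, leaving $2,520. total $1,544 + $2,520 = $4,064
Arjun ($252,400): Commuter Credit: 21% of the $12,300 excess over $240,100 is $2,583; credit = $2,825 − $2,583 = $242. Small Business Credit: income exceeds $239,300 by $13,100, which is 6 full-or-partial $2,500 increments; reduction = 6 × $60 = $360, leaving $2,340. total $242 + $2,340 = $2,582
Difference: |$4,064 − $2,582| = $1,482.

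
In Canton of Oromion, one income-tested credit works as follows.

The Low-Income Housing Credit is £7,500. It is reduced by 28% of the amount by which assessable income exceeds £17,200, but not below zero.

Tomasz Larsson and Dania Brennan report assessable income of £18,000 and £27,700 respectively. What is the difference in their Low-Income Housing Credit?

£2,716

Tomasz (£18,000): Low-Income Housing Credit: 28% of the £800 excess over £17,200 is £224; credit = £7,500 − £224 = £7,276.
Dania (£27,700): Low-Income Housing Credit: 28% of the £10,500 excess over £17,200 is £2,940; credit = £7,500 − £2,940 = £4,560.
Difference: |£7,276 − £4,560| = £2,716.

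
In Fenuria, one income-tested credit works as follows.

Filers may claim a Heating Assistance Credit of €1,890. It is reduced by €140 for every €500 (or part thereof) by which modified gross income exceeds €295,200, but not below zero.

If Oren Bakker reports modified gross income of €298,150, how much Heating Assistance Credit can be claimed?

Heating Assistance Credit: income exceeds €295,200 by €2,950, which is 6 full-or-partial €500 increments; reduction = 6 × €140 = €840, leaving €1,050.

€1,050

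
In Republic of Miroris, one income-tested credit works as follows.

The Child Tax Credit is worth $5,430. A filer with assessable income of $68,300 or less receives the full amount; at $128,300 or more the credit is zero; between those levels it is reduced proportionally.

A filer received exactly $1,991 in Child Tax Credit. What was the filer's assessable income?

$106,300

$1,991 is 1,991/5,430 of the full $5,430, so 3,439/5,430 of the $60,000 range has been used: income = $68,300 + $60,000 × 3,439/5,430 = $106,300.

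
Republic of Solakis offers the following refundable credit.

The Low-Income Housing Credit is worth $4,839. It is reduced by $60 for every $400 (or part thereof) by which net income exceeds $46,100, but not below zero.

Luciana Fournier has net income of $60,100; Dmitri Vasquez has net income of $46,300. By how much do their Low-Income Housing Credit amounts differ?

$2,040

Luciana ($60,100): Low-Income Housing Credit: income exceeds $46,100 by $14,000, which is 35 full-or-partial $400 increments; reduction = 35 × $60 = $2,100, leaving $2,739.
Dmitri ($46,300): Low-Income Housing Credit: income exceeds $46,100 by $200, which is 1 full-or-partial $400 increment; reduction = 1 × $60 = $60, leaving $4,779.
Difference: |$2,739 − $4,779| = $2,040.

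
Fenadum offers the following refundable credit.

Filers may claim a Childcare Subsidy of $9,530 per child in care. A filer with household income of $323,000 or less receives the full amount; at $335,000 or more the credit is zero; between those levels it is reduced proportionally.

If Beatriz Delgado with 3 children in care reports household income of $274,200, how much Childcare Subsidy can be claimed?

$28,590

Childcare Subsidy: base = 3 × $9,530 = $28,590. $274,200 is at or below the $323,000 threshold, so the full $28,590 applies.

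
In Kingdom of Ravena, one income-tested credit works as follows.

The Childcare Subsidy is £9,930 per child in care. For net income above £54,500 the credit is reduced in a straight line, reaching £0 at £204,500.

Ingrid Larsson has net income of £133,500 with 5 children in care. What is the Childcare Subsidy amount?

Childcare Subsidy: base = 5 × £9,930 = £49,650. £133,500 is £79,000 into a £150,000 phase-out range, leaving 71,000/150,000 of the credit: £49,650 × 71,000/150,000 = £23,501.

£23,501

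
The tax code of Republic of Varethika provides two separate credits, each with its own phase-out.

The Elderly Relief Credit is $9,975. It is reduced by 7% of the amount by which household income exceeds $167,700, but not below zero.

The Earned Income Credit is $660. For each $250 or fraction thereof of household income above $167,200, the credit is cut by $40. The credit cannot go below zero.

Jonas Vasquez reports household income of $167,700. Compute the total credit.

$10,555

Elderly Relief Credit: $167,700 is at or below the $167,700 threshold, so the full $9,975 applies.
Earned Income Credit: income exceeds $167,200 by $500, which is 2 full-or-partial $250 increments; reduction = 2 × $40 = $80, leaving $580.
Total: $9,975 + $580 = $10,555.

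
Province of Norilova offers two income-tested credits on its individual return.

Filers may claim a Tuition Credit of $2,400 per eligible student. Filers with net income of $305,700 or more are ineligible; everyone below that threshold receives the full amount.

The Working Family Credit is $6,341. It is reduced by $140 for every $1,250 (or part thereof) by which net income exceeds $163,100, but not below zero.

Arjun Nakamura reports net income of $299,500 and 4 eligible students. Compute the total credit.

Tuition Credit: base = 4 × $2,400 = $9,600. $299,500 is below the $305,700 cutoff, so the full $9,600 applies.
Working Family Credit: income exceeds $163,100 by $136,400 → 110 increments × $140 = $15,400 ≥ base, so the credit is $0.
Total: $9,600 + $0 = $9,600.

$9,600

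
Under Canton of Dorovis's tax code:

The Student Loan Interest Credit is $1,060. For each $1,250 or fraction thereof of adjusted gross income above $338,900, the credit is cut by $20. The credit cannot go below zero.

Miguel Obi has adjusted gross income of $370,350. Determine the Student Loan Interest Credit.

Student Loan Interest Credit: income exceeds $338,900 by $31,450, which is 26 full-or-partial $1,250 increments; reduction = 26 × $20 = $520, leaving $540.

$540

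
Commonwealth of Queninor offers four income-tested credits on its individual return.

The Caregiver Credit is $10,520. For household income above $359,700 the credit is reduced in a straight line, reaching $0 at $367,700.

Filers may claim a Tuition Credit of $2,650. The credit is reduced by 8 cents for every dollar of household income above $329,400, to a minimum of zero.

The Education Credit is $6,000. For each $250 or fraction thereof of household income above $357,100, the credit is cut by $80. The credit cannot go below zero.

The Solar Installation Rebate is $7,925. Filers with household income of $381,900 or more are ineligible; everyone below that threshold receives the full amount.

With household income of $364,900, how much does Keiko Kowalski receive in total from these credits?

$15,047

Caregiver Credit: $364,900 is $5,200 into a $8,000 phase-out range, leaving 2,800/8,000 of the credit: $10,520 × 2,800/8,000 = $3,682.
Tuition Credit: 8% of the $35,500 excess over $329,400 is $2,840 ≥ base, so the credit is $0.
Education Credit: income exceeds $357,100 by $7,800, which is 32 full-or-partial $250 increments; reduction = 32 × $80 = $2,560, leaving $3,440.
Solar Installation Rebate: $364,900 is below the $381,900 cutoff, so the full $7,925 applies.
Total: $3,682 + $0 + $3,440 + $7,925 = $15,047.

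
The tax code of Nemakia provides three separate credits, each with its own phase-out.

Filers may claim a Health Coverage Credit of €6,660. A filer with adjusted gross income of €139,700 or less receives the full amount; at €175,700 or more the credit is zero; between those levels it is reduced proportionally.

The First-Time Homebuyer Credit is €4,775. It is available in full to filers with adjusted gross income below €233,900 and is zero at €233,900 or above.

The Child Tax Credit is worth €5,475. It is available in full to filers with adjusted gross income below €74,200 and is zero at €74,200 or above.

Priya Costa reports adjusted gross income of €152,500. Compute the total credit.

Health Coverage Credit: €152,500 is €12,800 into a €36,000 phase-out range, leaving 23,200/36,000 of the credit: €6,660 × 23,200/36,000 = €4,292.
First-Time Homebuyer Credit: €152,500 is below the €233,900 cutoff, so the full €4,775 applies.
Child Tax Credit: €152,500 meets or exceeds the €74,200 cutoff, so the credit is €0.
Total: €4,292 + €4,775 + €0 = €9,067.

€9,067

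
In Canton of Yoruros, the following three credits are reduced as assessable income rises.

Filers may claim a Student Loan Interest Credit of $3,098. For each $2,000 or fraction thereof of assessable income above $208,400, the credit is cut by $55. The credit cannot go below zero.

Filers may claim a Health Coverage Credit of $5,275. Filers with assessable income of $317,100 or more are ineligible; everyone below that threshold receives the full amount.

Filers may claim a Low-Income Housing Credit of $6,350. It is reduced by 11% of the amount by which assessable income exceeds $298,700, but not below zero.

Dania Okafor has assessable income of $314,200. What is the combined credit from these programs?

Student Loan Interest Credit: income exceeds $208,400 by $105,800, which is 53 full-or-partial $2,000 increments; reduction = 53 × $55 = $2,915, leaving $183.
Health Coverage Credit: $314,200 is below the $317,100 cutoff, so the full $5,275 applies.
Low-Income Housing Credit: 11% of the $15,500 excess over $298,700 is $1,705; credit = $6,350 − $1,705 = $4,645.
Total: $183 + $5,275 + $4,645 = $10,103.

$10,103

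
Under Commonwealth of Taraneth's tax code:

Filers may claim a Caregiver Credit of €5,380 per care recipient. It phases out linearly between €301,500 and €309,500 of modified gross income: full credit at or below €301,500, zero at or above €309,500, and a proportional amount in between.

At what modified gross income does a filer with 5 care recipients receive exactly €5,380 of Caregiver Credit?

€307,900

Full credit = 5 × €5,380 = €26,900.
€5,380 is 5,380/26,900 of the full €26,900, so 21,520/26,900 of the €8,000 range has been used: income = €301,500 + €8,000 × 21,520/26,900 = €307,900.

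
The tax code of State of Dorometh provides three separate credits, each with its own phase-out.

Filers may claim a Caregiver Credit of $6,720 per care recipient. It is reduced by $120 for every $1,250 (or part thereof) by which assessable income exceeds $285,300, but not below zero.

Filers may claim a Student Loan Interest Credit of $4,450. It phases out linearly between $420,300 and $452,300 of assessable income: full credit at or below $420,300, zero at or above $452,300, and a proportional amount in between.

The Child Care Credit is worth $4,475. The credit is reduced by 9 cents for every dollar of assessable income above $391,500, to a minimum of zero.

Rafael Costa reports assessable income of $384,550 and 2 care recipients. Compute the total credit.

Caregiver Credit: base = 2 × $6,720 = $13,440. income exceeds $285,300 by $99,250, which is 80 full-or-partial $1,250 increments; reduction = 80 × $120 = $9,600, leaving $3,840.
Student Loan Interest Credit: $384,550 is at or below the $420,300 threshold, so the full $4,450 applies.
Child Care Credit: $384,550 is at or below the $391,500 threshold, so the full $4,475 applies.
Total: $3,840 + $4,450 + $4,475 = $12,765.

$12,765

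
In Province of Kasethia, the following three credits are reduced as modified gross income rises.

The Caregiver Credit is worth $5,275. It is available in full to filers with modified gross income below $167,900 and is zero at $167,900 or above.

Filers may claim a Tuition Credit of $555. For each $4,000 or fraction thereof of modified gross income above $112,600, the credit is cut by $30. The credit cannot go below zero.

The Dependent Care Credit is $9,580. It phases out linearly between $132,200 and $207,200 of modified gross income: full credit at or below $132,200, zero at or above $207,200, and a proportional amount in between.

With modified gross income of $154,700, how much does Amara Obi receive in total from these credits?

$12,206

Caregiver Credit: $154,700 is below the $167,900 cutoff, so the full $5,275 applies.
Tuition Credit: income exceeds $112,600 by $42,100, which is 11 full-or-partial $4,000 increments; reduction = 11 × $30 = $330, leaving $225.
Dependent Care Credit: $154,700 is $22,500 into a $75,000 phase-out range, leaving 52,500/75,000 of the credit: $9,580 × 52,500/75,000 = $6,706.
Total: $5,275 + $225 + $6,706 = $12,206.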